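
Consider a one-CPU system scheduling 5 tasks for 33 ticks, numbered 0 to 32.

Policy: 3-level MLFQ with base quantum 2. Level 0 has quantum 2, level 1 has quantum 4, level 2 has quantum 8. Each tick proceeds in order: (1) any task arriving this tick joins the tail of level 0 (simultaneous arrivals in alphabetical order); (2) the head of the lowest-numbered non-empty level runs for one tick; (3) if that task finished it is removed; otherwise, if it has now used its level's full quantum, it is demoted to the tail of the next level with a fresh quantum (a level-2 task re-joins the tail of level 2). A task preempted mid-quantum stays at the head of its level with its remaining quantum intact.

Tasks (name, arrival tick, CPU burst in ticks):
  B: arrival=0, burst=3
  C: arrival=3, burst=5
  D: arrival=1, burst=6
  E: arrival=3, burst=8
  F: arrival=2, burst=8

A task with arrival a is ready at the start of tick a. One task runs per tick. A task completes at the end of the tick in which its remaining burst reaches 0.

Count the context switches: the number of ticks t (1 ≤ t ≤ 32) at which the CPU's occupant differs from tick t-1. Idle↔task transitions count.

t=0: L0/L1/L2 = B/-/- → run B
t=1: L0/L1/L2 = BD/-/- → run B
t=2: L0/L1/L2 = DF/B/- → run D
t=3: L0/L1/L2 = DFCE/B/- → run D
t=4: L0/L1/L2 = FCE/BD/- → run F
t=5: L0/L1/L2 = FCE/BD/- → run F
t=6: L0/L1/L2 = CE/BDF/- → run C
t=7: L0/L1/L2 = CE/BDF/- → run C
t=8: L0/L1/L2 = E/BDFC/- → run E
t=9: L0/L1/L2 = E/BDFC/- → run E
t=10: L0/L1/L2 = -/BDFCE/- → run B
t=11: L0/L1/L2 = -/DFCE/- → run D
t=12: L0/L1/L2 = -/DFCE/- → run D
t=13: L0/L1/L2 = -/DFCE/- → run D
t=14: L0/L1/L2 = -/DFCE/- → run D
t=15: L0/L1/L2 = -/FCE/- → run F
t=16: L0/L1/L2 = -/FCE/- → run F
t=17: L0/L1/L2 = -/FCE/- → run F
t=18: L0/L1/L2 = -/FCE/- → run F
t=19: L0/L1/L2 = -/CE/F → run C
t=20: L0/L1/L2 = -/CE/F → run C
t=21: L0/L1/L2 = -/CE/F → run C
t=22: L0/L1/L2 = -/E/F → run E
t=23: L0/L1/L2 = -/E/F → run E
t=24: L0/L1/L2 = -/E/F → run E
t=25: L0/L1/L2 = -/E/F → run E
t=26: L0/L1/L2 = -/-/FE → run F
t=27: L0/L1/L2 = -/-/FE → run F
t=28: L0/L1/L2 = -/-/E → run E
t=29: L0/L1/L2 = -/-/E → run E
t=30: (idle)
t=31: (idle)
t=32: (idle)

context switches = 12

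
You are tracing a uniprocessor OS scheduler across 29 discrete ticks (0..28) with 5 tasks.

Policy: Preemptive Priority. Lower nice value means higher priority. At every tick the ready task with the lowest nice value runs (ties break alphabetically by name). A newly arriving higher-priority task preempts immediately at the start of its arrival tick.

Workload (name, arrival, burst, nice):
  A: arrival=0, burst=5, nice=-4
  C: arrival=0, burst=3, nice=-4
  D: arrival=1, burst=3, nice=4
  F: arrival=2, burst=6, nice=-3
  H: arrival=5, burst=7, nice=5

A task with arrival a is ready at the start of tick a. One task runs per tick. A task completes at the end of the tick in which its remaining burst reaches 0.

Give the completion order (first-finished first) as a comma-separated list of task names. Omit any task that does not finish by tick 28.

t=0: ready={A,C} → run A
t=1: ready={A,C,D} → run A
t=2: ready={A,C,D,F} → run A
t=3: ready={A,C,D,F} → run A
t=4: ready={A,C,D,F} → run A
t=5: ready={C,D,F,H} → run C
t=6: ready={C,D,F,H} → run C
t=7: ready={C,D,F,H} → run C
t=8: ready={D,F,H} → run F
t=9: ready={D,F,H} → run F
t=10: ready={D,F,H} → run F
t=11: ready={D,F,H} → run F
t=12: ready={D,F,H} → run F
t=13: ready={D,F,H} → run F
t=14: ready={D,H} → run D
t=15: ready={D,H} → run D
t=16: ready={D,H} → run D
t=17: ready={H} → run H
t=18: ready={H} → run H
t=19: ready={H} → run H
t=20: ready={H} → run H
t=21: ready={H} → run H
t=22: ready={H} → run H
t=23: ready={H} → run H
t=24: (idle)
t=25: (idle)
t=26: (idle)
t=27: (idle)
t=28: (idle)

completion order = A, C, F, D, H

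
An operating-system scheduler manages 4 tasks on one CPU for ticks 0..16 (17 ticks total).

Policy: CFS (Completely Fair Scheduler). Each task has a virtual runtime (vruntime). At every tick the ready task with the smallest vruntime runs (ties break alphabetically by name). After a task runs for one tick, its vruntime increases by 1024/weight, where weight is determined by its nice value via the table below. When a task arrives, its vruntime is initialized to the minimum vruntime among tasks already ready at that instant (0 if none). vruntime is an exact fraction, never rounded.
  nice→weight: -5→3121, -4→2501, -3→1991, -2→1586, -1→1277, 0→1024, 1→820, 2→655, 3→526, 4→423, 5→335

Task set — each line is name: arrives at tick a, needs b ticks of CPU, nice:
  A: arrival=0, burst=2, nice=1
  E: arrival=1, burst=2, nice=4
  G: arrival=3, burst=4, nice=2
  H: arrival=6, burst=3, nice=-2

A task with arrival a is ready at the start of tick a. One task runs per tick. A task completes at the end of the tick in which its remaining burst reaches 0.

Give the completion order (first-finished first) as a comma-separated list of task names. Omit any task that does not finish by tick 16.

completion order = A, E, H, G

t=0: vr[A=0] → run A
t=1: vr[A=256/205 E=256/205] → run A
t=2: vr[E=256/205] → run E
t=3: vr[E=318208/86715 G=318208/86715] → run E
t=4: vr[G=318208/86715] → run G
t=5: vr[G=11888896/2271933] → run G
t=6: vr[G=77203712/11359665 H=77203712/11359665] → run G
t=7: vr[G=94962944/11359665 H=77203712/11359665] → run H
t=8: vr[G=94962944/11359665 H=67038692096/9008214345] → run H
t=9: vr[G=94962944/11359665 H=72854840576/9008214345] → run H
t=10: vr[G=94962944/11359665] → run G
t=11: (idle)
t=12: (idle)
t=13: (idle)
t=14: (idle)
t=15: (idle)
t=16: (idle)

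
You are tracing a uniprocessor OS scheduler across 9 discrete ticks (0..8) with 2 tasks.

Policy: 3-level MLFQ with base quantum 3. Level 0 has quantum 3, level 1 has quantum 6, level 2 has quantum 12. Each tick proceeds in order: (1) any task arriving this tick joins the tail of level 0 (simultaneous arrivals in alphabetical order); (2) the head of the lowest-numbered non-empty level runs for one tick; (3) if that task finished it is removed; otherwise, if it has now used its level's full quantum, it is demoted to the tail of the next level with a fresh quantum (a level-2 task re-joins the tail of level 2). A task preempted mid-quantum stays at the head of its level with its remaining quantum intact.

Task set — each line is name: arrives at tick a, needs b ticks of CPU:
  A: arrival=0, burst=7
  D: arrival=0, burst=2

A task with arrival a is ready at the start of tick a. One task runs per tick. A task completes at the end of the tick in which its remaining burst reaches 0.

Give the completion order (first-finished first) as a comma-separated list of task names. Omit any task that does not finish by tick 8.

t=0: L0/L1/L2 = AD/-/- → run A
t=1: L0/L1/L2 = AD/-/- → run A
t=2: L0/L1/L2 = AD/-/- → run A
t=3: L0/L1/L2 = D/A/- → run D
t=4: L0/L1/L2 = D/A/- → run D
t=5: L0/L1/L2 = -/A/- → run A
t=6: L0/L1/L2 = -/A/- → run A
t=7: L0/L1/L2 = -/A/- → run A
t=8: L0/L1/L2 = -/A/- → run A

completion order = D, A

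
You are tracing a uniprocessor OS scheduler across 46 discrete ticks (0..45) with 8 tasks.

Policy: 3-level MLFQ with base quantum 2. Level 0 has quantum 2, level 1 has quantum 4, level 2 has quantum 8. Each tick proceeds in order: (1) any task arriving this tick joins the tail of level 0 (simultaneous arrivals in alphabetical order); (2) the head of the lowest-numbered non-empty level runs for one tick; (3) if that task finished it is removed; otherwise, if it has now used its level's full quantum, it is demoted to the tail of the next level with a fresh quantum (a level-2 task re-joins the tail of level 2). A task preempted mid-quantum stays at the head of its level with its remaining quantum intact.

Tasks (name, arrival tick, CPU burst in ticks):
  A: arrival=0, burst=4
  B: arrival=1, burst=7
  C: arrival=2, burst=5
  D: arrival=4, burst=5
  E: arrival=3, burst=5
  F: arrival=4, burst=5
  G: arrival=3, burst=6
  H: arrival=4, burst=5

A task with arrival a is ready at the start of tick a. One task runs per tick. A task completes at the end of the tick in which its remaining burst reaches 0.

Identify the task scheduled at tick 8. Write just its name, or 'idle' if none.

t=0: L0/L1/L2 = A/-/- → run A
t=1: L0/L1/L2 = AB/-/- → run A
t=2: L0/L1/L2 = BC/A/- → run B
t=3: L0/L1/L2 = BCEG/A/- → run B
t=4: L0/L1/L2 = CEGDFH/AB/- → run C
t=5: L0/L1/L2 = CEGDFH/AB/- → run C
t=6: L0/L1/L2 = EGDFH/ABC/- → run E
t=7: L0/L1/L2 = EGDFH/ABC/- → run E
t=8: L0/L1/L2 = GDFH/ABCE/- → run G
t=9: L0/L1/L2 = GDFH/ABCE/- → run G
t=10: L0/L1/L2 = DFH/ABCEG/- → run D
t=11: L0/L1/L2 = DFH/ABCEG/- → run D
t=12: L0/L1/L2 = FH/ABCEGD/- → run F
t=13: L0/L1/L2 = FH/ABCEGD/- → run F
t=14: L0/L1/L2 = H/ABCEGDF/- → run H
t=15: L0/L1/L2 = H/ABCEGDF/- → run H
t=16: L0/L1/L2 = -/ABCEGDFH/- → run A
t=17: L0/L1/L2 = -/ABCEGDFH/- → run A
t=18: L0/L1/L2 = -/BCEGDFH/- → run B
t=19: L0/L1/L2 = -/BCEGDFH/- → run B
t=20: L0/L1/L2 = -/BCEGDFH/- → run B
t=21: L0/L1/L2 = -/BCEGDFH/- → run B
t=22: L0/L1/L2 = -/CEGDFH/B → run C
t=23: L0/L1/L2 = -/CEGDFH/B → run C
t=24: L0/L1/L2 = -/CEGDFH/B → run C
t=25: L0/L1/L2 = -/EGDFH/B → run E
t=26: L0/L1/L2 = -/EGDFH/B → run E
t=27: L0/L1/L2 = -/EGDFH/B → run E
t=28: L0/L1/L2 = -/GDFH/B → run G
t=29: L0/L1/L2 = -/GDFH/B → run G
t=30: L0/L1/L2 = -/GDFH/B → run G
t=31: L0/L1/L2 = -/GDFH/B → run G
t=32: L0/L1/L2 = -/DFH/B → run D
t=33: L0/L1/L2 = -/DFH/B → run D
t=34: L0/L1/L2 = -/DFH/B → run D
t=35: L0/L1/L2 = -/FH/B → run F
t=36: L0/L1/L2 = -/FH/B → run F
t=37: L0/L1/L2 = -/FH/B → run F
t=38: L0/L1/L2 = -/H/B → run H
t=39: L0/L1/L2 = -/H/B → run H
t=40: L0/L1/L2 = -/H/B → run H
t=41: L0/L1/L2 = -/-/B → run B
t=42: (idle)
t=43: (idle)
t=44: (idle)
t=45: (idle)

running at tick 8 = G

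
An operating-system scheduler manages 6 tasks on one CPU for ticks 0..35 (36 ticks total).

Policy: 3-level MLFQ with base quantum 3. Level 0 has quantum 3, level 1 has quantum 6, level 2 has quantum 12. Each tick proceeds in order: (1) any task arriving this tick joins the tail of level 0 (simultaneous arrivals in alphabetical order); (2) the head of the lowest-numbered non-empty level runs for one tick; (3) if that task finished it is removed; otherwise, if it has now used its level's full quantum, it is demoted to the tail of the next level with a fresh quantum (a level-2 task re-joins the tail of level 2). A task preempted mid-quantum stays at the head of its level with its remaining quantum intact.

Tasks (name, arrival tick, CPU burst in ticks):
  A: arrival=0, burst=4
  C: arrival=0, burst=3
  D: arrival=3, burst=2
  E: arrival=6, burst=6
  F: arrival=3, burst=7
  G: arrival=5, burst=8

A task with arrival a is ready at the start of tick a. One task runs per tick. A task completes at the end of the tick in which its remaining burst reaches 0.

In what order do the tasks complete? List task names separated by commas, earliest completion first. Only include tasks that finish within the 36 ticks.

completion order = C, D, A, F, G, E

t=0: L0/L1/L2 = AC/-/- → run A
t=1: L0/L1/L2 = AC/-/- → run A
t=2: L0/L1/L2 = AC/-/- → run A
t=3: L0/L1/L2 = CDF/A/- → run C
t=4: L0/L1/L2 = CDF/A/- → run C
t=5: L0/L1/L2 = CDFG/A/- → run C
t=6: L0/L1/L2 = DFGE/A/- → run D
t=7: L0/L1/L2 = DFGE/A/- → run D
t=8: L0/L1/L2 = FGE/A/- → run F
t=9: L0/L1/L2 = FGE/A/- → run F
t=10: L0/L1/L2 = FGE/A/- → run F
t=11: L0/L1/L2 = GE/AF/- → run G
t=12: L0/L1/L2 = GE/AF/- → run G
t=13: L0/L1/L2 = GE/AF/- → run G
t=14: L0/L1/L2 = E/AFG/- → run E
t=15: L0/L1/L2 = E/AFG/- → run E
t=16: L0/L1/L2 = E/AFG/- → run E
t=17: L0/L1/L2 = -/AFGE/- → run A
t=18: L0/L1/L2 = -/FGE/- → run F
t=19: L0/L1/L2 = -/FGE/- → run F
t=20: L0/L1/L2 = -/FGE/- → run F
t=21: L0/L1/L2 = -/FGE/- → run F
t=22: L0/L1/L2 = -/GE/- → run G
t=23: L0/L1/L2 = -/GE/- → run G
t=24: L0/L1/L2 = -/GE/- → run G
t=25: L0/L1/L2 = -/GE/- → run G
t=26: L0/L1/L2 = -/GE/- → run G
t=27: L0/L1/L2 = -/E/- → run E
t=28: L0/L1/L2 = -/E/- → run E
t=29: L0/L1/L2 = -/E/- → run E
t=30: (idle)
t=31: (idle)
t=32: (idle)
t=33: (idle)
t=34: (idle)
t=35: (idle)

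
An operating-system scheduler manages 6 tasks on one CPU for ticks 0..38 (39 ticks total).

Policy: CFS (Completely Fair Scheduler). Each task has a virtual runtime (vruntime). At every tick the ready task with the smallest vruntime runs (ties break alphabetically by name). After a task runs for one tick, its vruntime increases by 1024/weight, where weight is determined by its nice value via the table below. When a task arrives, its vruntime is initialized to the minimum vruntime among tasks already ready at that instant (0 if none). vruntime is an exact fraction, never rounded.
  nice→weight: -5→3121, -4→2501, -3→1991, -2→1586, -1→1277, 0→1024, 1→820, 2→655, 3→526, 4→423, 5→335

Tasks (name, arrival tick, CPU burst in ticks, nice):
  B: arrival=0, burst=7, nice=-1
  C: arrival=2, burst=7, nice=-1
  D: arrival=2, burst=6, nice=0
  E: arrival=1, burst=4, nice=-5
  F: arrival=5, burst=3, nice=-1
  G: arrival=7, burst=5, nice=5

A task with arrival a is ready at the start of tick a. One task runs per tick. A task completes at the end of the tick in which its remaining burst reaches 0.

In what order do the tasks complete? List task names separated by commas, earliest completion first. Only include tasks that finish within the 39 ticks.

completion order = E, F, B, C, D, G

t=0: vr[B=0] → run B
t=1: vr[B=1024/1277 E=1024/1277] → run B
t=2: vr[B=2048/1277 C=1024/1277 D=1024/1277 E=1024/1277] → run C
t=3: vr[B=2048/1277 C=2048/1277 D=1024/1277 E=1024/1277] → run D
t=4: vr[B=2048/1277 C=2048/1277 D=2301/1277 E=1024/1277] → run E
t=5: vr[B=2048/1277 C=2048/1277 D=2301/1277 E=4503552/3985517 F=4503552/3985517] → run E
t=6: vr[B=2048/1277 C=2048/1277 D=2301/1277 E=5811200/3985517 F=4503552/3985517] → run F
t=7: vr[B=2048/1277 C=2048/1277 D=2301/1277 E=5811200/3985517 F=7699456/3985517 G=5811200/3985517] → run E
t=8: vr[B=2048/1277 C=2048/1277 D=2301/1277 E=7118848/3985517 F=7699456/3985517 G=5811200/3985517] → run G
t=9: vr[B=2048/1277 C=2048/1277 D=2301/1277 E=7118848/3985517 F=7699456/3985517 G=6027921408/1335148195] → run B
t=10: vr[B=3072/1277 C=2048/1277 D=2301/1277 E=7118848/3985517 F=7699456/3985517 G=6027921408/1335148195] → run C
t=11: vr[B=3072/1277 C=3072/1277 D=2301/1277 E=7118848/3985517 F=7699456/3985517 G=6027921408/1335148195] → run E
t=12: vr[B=3072/1277 C=3072/1277 D=2301/1277 F=7699456/3985517 G=6027921408/1335148195] → run D
t=13: vr[B=3072/1277 C=3072/1277 D=3578/1277 F=7699456/3985517 G=6027921408/1335148195] → run F
t=14: vr[B=3072/1277 C=3072/1277 D=3578/1277 F=10895360/3985517 G=6027921408/1335148195] → run B
t=15: vr[B=4096/1277 C=3072/1277 D=3578/1277 F=10895360/3985517 G=6027921408/1335148195] → run C
t=16: vr[B=4096/1277 C=4096/1277 D=3578/1277 F=10895360/3985517 G=6027921408/1335148195] → run F
t=17: vr[B=4096/1277 C=4096/1277 D=3578/1277 G=6027921408/1335148195] → run D
t=18: vr[B=4096/1277 C=4096/1277 D=4855/1277 G=6027921408/1335148195] → run B
t=19: vr[B=5120/1277 C=4096/1277 D=4855/1277 G=6027921408/1335148195] → run C
t=20: vr[B=5120/1277 C=5120/1277 D=4855/1277 G=6027921408/1335148195] → run D
t=21: vr[B=5120/1277 C=5120/1277 D=6132/1277 G=6027921408/1335148195] → run B
t=22: vr[B=6144/1277 C=5120/1277 D=6132/1277 G=6027921408/1335148195] → run C
t=23: vr[B=6144/1277 C=6144/1277 D=6132/1277 G=6027921408/1335148195] → run G
t=24: vr[B=6144/1277 C=6144/1277 D=6132/1277 G=10109090816/1335148195] → run D
t=25: vr[B=6144/1277 C=6144/1277 D=7409/1277 G=10109090816/1335148195] → run B
t=26: vr[C=6144/1277 D=7409/1277 G=10109090816/1335148195] → run C
t=27: vr[C=7168/1277 D=7409/1277 G=10109090816/1335148195] → run C
t=28: vr[D=7409/1277 G=10109090816/1335148195] → run D
t=29: vr[G=10109090816/1335148195] → run G
t=30: vr[G=14190260224/1335148195] → run G
t=31: vr[G=18271429632/1335148195] → run G
t=32: (idle)
t=33: (idle)
t=34: (idle)
t=35: (idle)
t=36: (idle)
t=37: (idle)
t=38: (idle)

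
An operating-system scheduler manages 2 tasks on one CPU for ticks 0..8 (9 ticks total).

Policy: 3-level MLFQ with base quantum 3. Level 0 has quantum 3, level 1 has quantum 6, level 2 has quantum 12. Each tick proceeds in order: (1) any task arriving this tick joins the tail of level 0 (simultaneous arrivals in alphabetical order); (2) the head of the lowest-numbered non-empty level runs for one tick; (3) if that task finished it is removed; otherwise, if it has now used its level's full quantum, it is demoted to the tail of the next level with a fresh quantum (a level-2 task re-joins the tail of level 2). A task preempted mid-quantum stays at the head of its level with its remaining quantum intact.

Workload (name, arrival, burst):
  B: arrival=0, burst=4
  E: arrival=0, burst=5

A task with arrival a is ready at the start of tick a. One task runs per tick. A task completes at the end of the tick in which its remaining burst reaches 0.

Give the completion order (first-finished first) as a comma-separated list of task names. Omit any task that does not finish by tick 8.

t=0: L0/L1/L2 = BE/-/- → run B
t=1: L0/L1/L2 = BE/-/- → run B
t=2: L0/L1/L2 = BE/-/- → run B
t=3: L0/L1/L2 = E/B/- → run E
t=4: L0/L1/L2 = E/B/- → run E
t=5: L0/L1/L2 = E/B/- → run E
t=6: L0/L1/L2 = -/BE/- → run B
t=7: L0/L1/L2 = -/E/- → run E
t=8: L0/L1/L2 = -/E/- → run E

completion order = B, E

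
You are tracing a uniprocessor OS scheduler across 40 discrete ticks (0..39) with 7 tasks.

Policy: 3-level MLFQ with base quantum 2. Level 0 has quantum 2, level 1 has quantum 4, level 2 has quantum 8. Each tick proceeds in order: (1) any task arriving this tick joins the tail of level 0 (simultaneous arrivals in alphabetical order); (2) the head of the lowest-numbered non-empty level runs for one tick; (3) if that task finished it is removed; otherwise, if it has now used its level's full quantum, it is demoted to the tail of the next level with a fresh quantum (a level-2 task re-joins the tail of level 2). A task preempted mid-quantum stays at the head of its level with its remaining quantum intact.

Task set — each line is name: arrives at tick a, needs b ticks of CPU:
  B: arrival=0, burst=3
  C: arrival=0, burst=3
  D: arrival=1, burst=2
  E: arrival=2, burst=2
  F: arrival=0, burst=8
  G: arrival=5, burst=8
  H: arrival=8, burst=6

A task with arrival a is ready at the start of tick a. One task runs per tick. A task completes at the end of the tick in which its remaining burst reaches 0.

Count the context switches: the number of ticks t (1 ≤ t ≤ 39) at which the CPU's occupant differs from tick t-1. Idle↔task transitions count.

context switches = 14

t=0: L0/L1/L2 = BCF/-/- → run B
t=1: L0/L1/L2 = BCFD/-/- → run B
t=2: L0/L1/L2 = CFDE/B/- → run C
t=3: L0/L1/L2 = CFDE/B/- → run C
t=4: L0/L1/L2 = FDE/BC/- → run F
t=5: L0/L1/L2 = FDEG/BC/- → run F
t=6: L0/L1/L2 = DEG/BCF/- → run D
t=7: L0/L1/L2 = DEG/BCF/- → run D
t=8: L0/L1/L2 = EGH/BCF/- → run E
t=9: L0/L1/L2 = EGH/BCF/- → run E
t=10: L0/L1/L2 = GH/BCF/- → run G
t=11: L0/L1/L2 = GH/BCF/- → run G
t=12: L0/L1/L2 = H/BCFG/- → run H
t=13: L0/L1/L2 = H/BCFG/- → run H
t=14: L0/L1/L2 = -/BCFGH/- → run B
t=15: L0/L1/L2 = -/CFGH/- → run C
t=16: L0/L1/L2 = -/FGH/- → run F
t=17: L0/L1/L2 = -/FGH/- → run F
t=18: L0/L1/L2 = -/FGH/- → run F
t=19: L0/L1/L2 = -/FGH/- → run F
t=20: L0/L1/L2 = -/GH/F → run G
t=21: L0/L1/L2 = -/GH/F → run G
t=22: L0/L1/L2 = -/GH/F → run G
t=23: L0/L1/L2 = -/GH/F → run G
t=24: L0/L1/L2 = -/H/FG → run H
t=25: L0/L1/L2 = -/H/FG → run H
t=26: L0/L1/L2 = -/H/FG → run H
t=27: L0/L1/L2 = -/H/FG → run H
t=28: L0/L1/L2 = -/-/FG → run F
t=29: L0/L1/L2 = -/-/FG → run F
t=30: L0/L1/L2 = -/-/G → run G
t=31: L0/L1/L2 = -/-/G → run G
t=32: (idle)
t=33: (idle)
t=34: (idle)
t=35: (idle)
t=36: (idle)
t=37: (idle)
t=38: (idle)
t=39: (idle)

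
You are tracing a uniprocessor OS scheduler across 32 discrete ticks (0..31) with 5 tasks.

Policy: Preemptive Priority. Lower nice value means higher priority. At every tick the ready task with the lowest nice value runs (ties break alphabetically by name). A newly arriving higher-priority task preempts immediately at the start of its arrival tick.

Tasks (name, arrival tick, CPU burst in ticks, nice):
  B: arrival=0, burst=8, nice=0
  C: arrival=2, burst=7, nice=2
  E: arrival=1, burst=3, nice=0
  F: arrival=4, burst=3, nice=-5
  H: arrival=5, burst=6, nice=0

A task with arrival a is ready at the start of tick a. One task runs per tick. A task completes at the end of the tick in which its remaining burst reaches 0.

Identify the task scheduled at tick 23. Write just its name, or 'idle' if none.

t=0: ready={B} → run B
t=1: ready={B,E} → run B
t=2: ready={B,C,E} → run B
t=3: ready={B,C,E} → run B
t=4: ready={B,C,E,F} → run F
t=5: ready={B,C,E,F,H} → run F
t=6: ready={B,C,E,F,H} → run F
t=7: ready={B,C,E,H} → run B
t=8: ready={B,C,E,H} → run B
t=9: ready={B,C,E,H} → run B
t=10: ready={B,C,E,H} → run B
t=11: ready={C,E,H} → run E
t=12: ready={C,E,H} → run E
t=13: ready={C,E,H} → run E
t=14: ready={C,H} → run H
t=15: ready={C,H} → run H
t=16: ready={C,H} → run H
t=17: ready={C,H} → run H
t=18: ready={C,H} → run H
t=19: ready={C,H} → run H
t=20: ready={C} → run C
t=21: ready={C} → run C
t=22: ready={C} → run C
t=23: ready={C} → run C
t=24: ready={C} → run C
t=25: ready={C} → run C
t=26: ready={C} → run C
t=27: (idle)
t=28: (idle)
t=29: (idle)
t=30: (idle)
t=31: (idle)

running at tick 23 = C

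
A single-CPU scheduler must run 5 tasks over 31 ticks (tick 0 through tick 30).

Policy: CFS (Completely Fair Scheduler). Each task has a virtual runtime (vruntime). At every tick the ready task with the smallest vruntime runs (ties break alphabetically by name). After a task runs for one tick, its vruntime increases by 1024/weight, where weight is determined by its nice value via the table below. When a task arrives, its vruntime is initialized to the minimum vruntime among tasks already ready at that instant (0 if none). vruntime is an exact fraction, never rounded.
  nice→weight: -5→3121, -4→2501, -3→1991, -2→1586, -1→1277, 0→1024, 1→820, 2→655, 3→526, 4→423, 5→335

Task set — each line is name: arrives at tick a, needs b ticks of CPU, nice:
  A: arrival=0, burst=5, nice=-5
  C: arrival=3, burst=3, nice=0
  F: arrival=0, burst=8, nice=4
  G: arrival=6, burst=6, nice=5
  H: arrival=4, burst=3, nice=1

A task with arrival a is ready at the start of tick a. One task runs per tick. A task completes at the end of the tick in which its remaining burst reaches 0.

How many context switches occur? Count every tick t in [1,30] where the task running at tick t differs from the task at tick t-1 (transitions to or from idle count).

t=0: vr[A=0 F=0] → run A
t=1: vr[A=1024/3121 F=0] → run F
t=2: vr[A=1024/3121 F=1024/423] → run A
t=3: vr[A=2048/3121 C=2048/3121 F=1024/423] → run A
t=4: vr[A=3072/3121 C=2048/3121 F=1024/423 H=2048/3121] → run C
t=5: vr[A=3072/3121 C=5169/3121 F=1024/423 H=2048/3121] → run H
t=6: vr[A=3072/3121 C=5169/3121 F=1024/423 G=3072/3121 H=1218816/639805] → run A
t=7: vr[A=4096/3121 C=5169/3121 F=1024/423 G=3072/3121 H=1218816/639805] → run G
t=8: vr[A=4096/3121 C=5169/3121 F=1024/423 G=4225024/1045535 H=1218816/639805] → run A
t=9: vr[C=5169/3121 F=1024/423 G=4225024/1045535 H=1218816/639805] → run C
t=10: vr[C=8290/3121 F=1024/423 G=4225024/1045535 H=1218816/639805] → run H
t=11: vr[C=8290/3121 F=1024/423 G=4225024/1045535 H=2017792/639805] → run F
t=12: vr[C=8290/3121 F=2048/423 G=4225024/1045535 H=2017792/639805] → run C
t=13: vr[F=2048/423 G=4225024/1045535 H=2017792/639805] → run H
t=14: vr[F=2048/423 G=4225024/1045535] → run G
t=15: vr[F=2048/423 G=7420928/1045535] → run F
t=16: vr[F=1024/141 G=7420928/1045535] → run G
t=17: vr[F=1024/141 G=10616832/1045535] → run F
t=18: vr[F=4096/423 G=10616832/1045535] → run F
t=19: vr[F=5120/423 G=10616832/1045535] → run G
t=20: vr[F=5120/423 G=13812736/1045535] → run F
t=21: vr[F=2048/141 G=13812736/1045535] → run G
t=22: vr[F=2048/141 G=3401728/209107] → run F
t=23: vr[F=7168/423 G=3401728/209107] → run G
t=24: vr[F=7168/423] → run F
t=25: (idle)
t=26: (idle)
t=27: (idle)
t=28: (idle)
t=29: (idle)
t=30: (idle)

context switches = 23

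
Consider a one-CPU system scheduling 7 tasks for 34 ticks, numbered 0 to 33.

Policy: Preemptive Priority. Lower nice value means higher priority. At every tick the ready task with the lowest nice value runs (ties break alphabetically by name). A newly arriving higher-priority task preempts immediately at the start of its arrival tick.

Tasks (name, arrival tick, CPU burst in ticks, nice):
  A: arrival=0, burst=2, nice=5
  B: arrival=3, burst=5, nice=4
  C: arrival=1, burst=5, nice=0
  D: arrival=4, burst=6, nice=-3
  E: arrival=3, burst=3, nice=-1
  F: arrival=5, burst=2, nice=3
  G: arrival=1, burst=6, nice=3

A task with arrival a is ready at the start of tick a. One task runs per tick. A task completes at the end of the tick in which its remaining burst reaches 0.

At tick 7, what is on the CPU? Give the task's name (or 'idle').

running at tick 7 = D

t=0: ready={A} → run A
t=1: ready={A,C,G} → run C
t=2: ready={A,C,G} → run C
t=3: ready={A,B,C,E,G} → run E
t=4: ready={A,B,C,D,E,G} → run D
t=5: ready={A,B,C,D,E,F,G} → run D
t=6: ready={A,B,C,D,E,F,G} → run D
t=7: ready={A,B,C,D,E,F,G} → run D
t=8: ready={A,B,C,D,E,F,G} → run D
t=9: ready={A,B,C,D,E,F,G} → run D
t=10: ready={A,B,C,E,F,G} → run E
t=11: ready={A,B,C,E,F,G} → run E
t=12: ready={A,B,C,F,G} → run C
t=13: ready={A,B,C,F,G} → run C
t=14: ready={A,B,C,F,G} → run C
t=15: ready={A,B,F,G} → run F
t=16: ready={A,B,F,G} → run F
t=17: ready={A,B,G} → run G
t=18: ready={A,B,G} → run G
t=19: ready={A,B,G} → run G
t=20: ready={A,B,G} → run G
t=21: ready={A,B,G} → run G
t=22: ready={A,B,G} → run G
t=23: ready={A,B} → run B
t=24: ready={A,B} → run B
t=25: ready={A,B} → run B
t=26: ready={A,B} → run B
t=27: ready={A,B} → run B
t=28: ready={A} → run A
t=29: (idle)
t=30: (idle)
t=31: (idle)
t=32: (idle)
t=33: (idle)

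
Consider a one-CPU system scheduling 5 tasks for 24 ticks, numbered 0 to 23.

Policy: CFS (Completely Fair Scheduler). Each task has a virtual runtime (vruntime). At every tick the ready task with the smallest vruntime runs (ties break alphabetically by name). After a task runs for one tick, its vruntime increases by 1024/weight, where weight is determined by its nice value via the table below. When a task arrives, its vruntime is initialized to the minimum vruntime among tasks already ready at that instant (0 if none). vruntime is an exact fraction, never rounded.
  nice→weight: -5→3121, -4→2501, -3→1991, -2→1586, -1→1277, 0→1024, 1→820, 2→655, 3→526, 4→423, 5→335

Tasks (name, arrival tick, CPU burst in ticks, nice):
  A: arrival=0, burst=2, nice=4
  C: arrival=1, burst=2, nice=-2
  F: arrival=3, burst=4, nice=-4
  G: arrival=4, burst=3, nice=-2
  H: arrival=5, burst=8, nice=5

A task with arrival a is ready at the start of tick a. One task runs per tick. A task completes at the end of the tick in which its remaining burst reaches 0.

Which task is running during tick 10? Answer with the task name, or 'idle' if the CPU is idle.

t=0: vr[A=0] → run A
t=1: vr[A=1024/423 C=1024/423] → run A
t=2: vr[C=1024/423] → run C
t=3: vr[C=1028608/335439 F=1028608/335439] → run C
t=4: vr[F=1028608/335439 G=1028608/335439] → run F
t=5: vr[F=47803904/13752999 G=1028608/335439 H=1028608/335439] → run G
t=6: vr[F=47803904/13752999 G=1245184/335439 H=1028608/335439] → run H
t=7: vr[F=47803904/13752999 G=1245184/335439 H=688073216/112372065] → run F
t=8: vr[F=53434880/13752999 G=1245184/335439 H=688073216/112372065] → run G
t=9: vr[F=53434880/13752999 G=1461760/335439 H=688073216/112372065] → run F
t=10: vr[F=59065856/13752999 G=1461760/335439 H=688073216/112372065] → run F
t=11: vr[G=1461760/335439 H=688073216/112372065] → run G
t=12: vr[H=688073216/112372065] → run H
t=13: vr[H=1031562752/112372065] → run H
t=14: vr[H=1375052288/112372065] → run H
t=15: vr[H=1718541824/112372065] → run H
t=16: vr[H=412406272/22474413] → run H
t=17: vr[H=2405520896/112372065] → run H
t=18: vr[H=2749010432/112372065] → run H
t=19: (idle)
t=20: (idle)
t=21: (idle)
t=22: (idle)
t=23: (idle)

running at tick 10 = F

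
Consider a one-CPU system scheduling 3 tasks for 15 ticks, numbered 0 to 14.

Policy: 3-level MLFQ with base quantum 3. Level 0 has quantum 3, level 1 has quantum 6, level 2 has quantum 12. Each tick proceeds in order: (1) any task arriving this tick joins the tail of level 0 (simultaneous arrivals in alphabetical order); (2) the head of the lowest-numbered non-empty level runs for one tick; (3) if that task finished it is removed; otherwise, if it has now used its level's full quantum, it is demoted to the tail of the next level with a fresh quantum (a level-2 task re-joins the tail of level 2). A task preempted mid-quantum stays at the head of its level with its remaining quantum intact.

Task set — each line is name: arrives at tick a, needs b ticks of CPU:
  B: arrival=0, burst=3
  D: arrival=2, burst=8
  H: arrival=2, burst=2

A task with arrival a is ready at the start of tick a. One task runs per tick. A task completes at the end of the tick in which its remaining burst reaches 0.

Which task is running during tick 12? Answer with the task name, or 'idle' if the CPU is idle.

running at tick 12 = D

t=0: L0/L1/L2 = B/-/- → run B
t=1: L0/L1/L2 = B/-/- → run B
t=2: L0/L1/L2 = BDH/-/- → run B
t=3: L0/L1/L2 = DH/-/- → run D
t=4: L0/L1/L2 = DH/-/- → run D
t=5: L0/L1/L2 = DH/-/- → run D
t=6: L0/L1/L2 = H/D/- → run H
t=7: L0/L1/L2 = H/D/- → run H
t=8: L0/L1/L2 = -/D/- → run D
t=9: L0/L1/L2 = -/D/- → run D
t=10: L0/L1/L2 = -/D/- → run D
t=11: L0/L1/L2 = -/D/- → run D
t=12: L0/L1/L2 = -/D/- → run D
t=13: (idle)
t=14: (idle)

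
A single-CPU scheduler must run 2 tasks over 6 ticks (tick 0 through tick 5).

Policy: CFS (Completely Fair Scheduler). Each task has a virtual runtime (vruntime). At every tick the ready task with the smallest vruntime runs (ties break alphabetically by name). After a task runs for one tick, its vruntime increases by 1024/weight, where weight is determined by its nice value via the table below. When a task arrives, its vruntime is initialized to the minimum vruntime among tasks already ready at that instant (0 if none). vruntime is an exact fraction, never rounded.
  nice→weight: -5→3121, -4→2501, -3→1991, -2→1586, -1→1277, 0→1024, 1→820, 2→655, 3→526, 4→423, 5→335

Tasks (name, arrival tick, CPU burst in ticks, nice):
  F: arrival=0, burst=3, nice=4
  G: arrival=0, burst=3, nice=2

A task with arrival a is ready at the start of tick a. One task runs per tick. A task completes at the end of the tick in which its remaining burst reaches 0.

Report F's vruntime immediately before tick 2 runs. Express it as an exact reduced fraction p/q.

vruntime(F, start of tick 2) = 1024/423

t=0: vr[F=0 G=0] → run F
t=1: vr[F=1024/423 G=0] → run G
t=2: vr[F=1024/423 G=1024/655] → run G
t=3: vr[F=1024/423 G=2048/655] → run F
t=4: vr[F=2048/423 G=2048/655] → run G
t=5: vr[F=2048/423] → run F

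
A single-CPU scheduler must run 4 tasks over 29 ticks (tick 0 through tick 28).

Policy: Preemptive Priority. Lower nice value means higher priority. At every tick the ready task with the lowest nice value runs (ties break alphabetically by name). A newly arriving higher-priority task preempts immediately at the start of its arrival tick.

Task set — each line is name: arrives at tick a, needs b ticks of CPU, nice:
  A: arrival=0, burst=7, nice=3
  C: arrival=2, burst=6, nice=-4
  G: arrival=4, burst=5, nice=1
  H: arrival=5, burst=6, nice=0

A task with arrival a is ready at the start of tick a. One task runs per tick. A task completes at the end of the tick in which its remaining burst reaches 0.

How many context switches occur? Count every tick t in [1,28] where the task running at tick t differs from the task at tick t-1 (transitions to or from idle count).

t=0: ready={A} → run A
t=1: ready={A} → run A
t=2: ready={A,C} → run C
t=3: ready={A,C} → run C
t=4: ready={A,C,G} → run C
t=5: ready={A,C,G,H} → run C
t=6: ready={A,C,G,H} → run C
t=7: ready={A,C,G,H} → run C
t=8: ready={A,G,H} → run H
t=9: ready={A,G,H} → run H
t=10: ready={A,G,H} → run H
t=11: ready={A,G,H} → run H
t=12: ready={A,G,H} → run H
t=13: ready={A,G,H} → run H
t=14: ready={A,G} → run G
t=15: ready={A,G} → run G
t=16: ready={A,G} → run G
t=17: ready={A,G} → run G
t=18: ready={A,G} → run G
t=19: ready={A} → run A
t=20: ready={A} → run A
t=21: ready={A} → run A
t=22: ready={A} → run A
t=23: ready={A} → run A
t=24: (idle)
t=25: (idle)
t=26: (idle)
t=27: (idle)
t=28: (idle)

context switches = 5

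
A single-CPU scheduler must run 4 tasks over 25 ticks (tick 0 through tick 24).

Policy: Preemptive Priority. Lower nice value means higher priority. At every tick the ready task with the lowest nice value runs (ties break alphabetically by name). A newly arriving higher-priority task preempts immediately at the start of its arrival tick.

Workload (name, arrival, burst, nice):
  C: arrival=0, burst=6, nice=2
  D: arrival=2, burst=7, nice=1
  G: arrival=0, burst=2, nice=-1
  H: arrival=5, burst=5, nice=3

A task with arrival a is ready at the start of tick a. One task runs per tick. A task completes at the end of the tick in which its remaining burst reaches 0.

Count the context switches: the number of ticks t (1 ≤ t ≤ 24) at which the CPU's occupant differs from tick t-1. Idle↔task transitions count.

t=0: ready={C,G} → run G
t=1: ready={C,G} → run G
t=2: ready={C,D} → run D
t=3: ready={C,D} → run D
t=4: ready={C,D} → run D
t=5: ready={C,D,H} → run D
t=6: ready={C,D,H} → run D
t=7: ready={C,D,H} → run D
t=8: ready={C,D,H} → run D
t=9: ready={C,H} → run C
t=10: ready={C,H} → run C
t=11: ready={C,H} → run C
t=12: ready={C,H} → run C
t=13: ready={C,H} → run C
t=14: ready={C,H} → run C
t=15: ready={H} → run H
t=16: ready={H} → run H
t=17: ready={H} → run H
t=18: ready={H} → run H
t=19: ready={H} → run H
t=20: (idle)
t=21: (idle)
t=22: (idle)
t=23: (idle)
t=24: (idle)

context switches = 4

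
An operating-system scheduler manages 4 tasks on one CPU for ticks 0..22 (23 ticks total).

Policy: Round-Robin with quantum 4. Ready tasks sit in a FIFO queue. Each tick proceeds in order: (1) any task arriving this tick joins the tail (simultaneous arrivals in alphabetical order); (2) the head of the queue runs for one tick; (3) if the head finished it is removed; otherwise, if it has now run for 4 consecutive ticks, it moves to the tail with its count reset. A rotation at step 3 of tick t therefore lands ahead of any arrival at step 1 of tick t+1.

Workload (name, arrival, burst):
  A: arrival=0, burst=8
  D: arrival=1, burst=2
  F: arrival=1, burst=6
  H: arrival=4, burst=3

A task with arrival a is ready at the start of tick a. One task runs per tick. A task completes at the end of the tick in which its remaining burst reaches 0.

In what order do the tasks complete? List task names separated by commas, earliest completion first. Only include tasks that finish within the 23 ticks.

t=0: queue=[A] q_used=0 → run A
t=1: queue=[A,D,F] q_used=1 → run A
t=2: queue=[A,D,F] q_used=2 → run A
t=3: queue=[A,D,F] q_used=3 → run A
t=4: queue=[D,F,A,H] q_used=0 → run D
t=5: queue=[D,F,A,H] q_used=1 → run D
t=6: queue=[F,A,H] q_used=0 → run F
t=7: queue=[F,A,H] q_used=1 → run F
t=8: queue=[F,A,H] q_used=2 → run F
t=9: queue=[F,A,H] q_used=3 → run F
t=10: queue=[A,H,F] q_used=0 → run A
t=11: queue=[A,H,F] q_used=1 → run A
t=12: queue=[A,H,F] q_used=2 → run A
t=13: queue=[A,H,F] q_used=3 → run A
t=14: queue=[H,F] q_used=0 → run H
t=15: queue=[H,F] q_used=1 → run H
t=16: queue=[H,F] q_used=2 → run H
t=17: queue=[F] q_used=0 → run F
t=18: queue=[F] q_used=1 → run F
t=19: (idle)
t=20: (idle)
t=21: (idle)
t=22: (idle)

completion order = D, A, H, F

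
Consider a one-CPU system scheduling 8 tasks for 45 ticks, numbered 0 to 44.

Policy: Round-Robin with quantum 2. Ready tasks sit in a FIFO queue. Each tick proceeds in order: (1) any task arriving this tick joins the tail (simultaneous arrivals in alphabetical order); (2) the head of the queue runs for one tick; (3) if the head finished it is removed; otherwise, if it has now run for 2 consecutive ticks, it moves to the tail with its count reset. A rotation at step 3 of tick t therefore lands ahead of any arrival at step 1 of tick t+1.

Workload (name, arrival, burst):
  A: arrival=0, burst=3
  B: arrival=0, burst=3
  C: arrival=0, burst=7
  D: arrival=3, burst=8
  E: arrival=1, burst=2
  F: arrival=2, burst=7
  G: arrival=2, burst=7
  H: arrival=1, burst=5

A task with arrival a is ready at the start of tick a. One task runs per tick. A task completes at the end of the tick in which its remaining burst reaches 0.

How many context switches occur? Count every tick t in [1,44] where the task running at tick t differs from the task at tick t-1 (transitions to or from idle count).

t=0: queue=[A,B,C] q_used=0 → run A
t=1: queue=[A,B,C,E,H] q_used=1 → run A
t=2: queue=[B,C,E,H,A,F,G] q_used=0 → run B
t=3: queue=[B,C,E,H,A,F,G,D] q_used=1 → run B
t=4: queue=[C,E,H,A,F,G,D,B] q_used=0 → run C
t=5: queue=[C,E,H,A,F,G,D,B] q_used=1 → run C
t=6: queue=[E,H,A,F,G,D,B,C] q_used=0 → run E
t=7: queue=[E,H,A,F,G,D,B,C] q_used=1 → run E
t=8: queue=[H,A,F,G,D,B,C] q_used=0 → run H
t=9: queue=[H,A,F,G,D,B,C] q_used=1 → run H
t=10: queue=[A,F,G,D,B,C,H] q_used=0 → run A
t=11: queue=[F,G,D,B,C,H] q_used=0 → run F
t=12: queue=[F,G,D,B,C,H] q_used=1 → run F
t=13: queue=[G,D,B,C,H,F] q_used=0 → run G
t=14: queue=[G,D,B,C,H,F] q_used=1 → run G
t=15: queue=[D,B,C,H,F,G] q_used=0 → run D
t=16: queue=[D,B,C,H,F,G] q_used=1 → run D
t=17: queue=[B,C,H,F,G,D] q_used=0 → run B
t=18: queue=[C,H,F,G,D] q_used=0 → run C
t=19: queue=[C,H,F,G,D] q_used=1 → run C
t=20: queue=[H,F,G,D,C] q_used=0 → run H
t=21: queue=[H,F,G,D,C] q_used=1 → run H
t=22: queue=[F,G,D,C,H] q_used=0 → run F
t=23: queue=[F,G,D,C,H] q_used=1 → run F
t=24: queue=[G,D,C,H,F] q_used=0 → run G
t=25: queue=[G,D,C,H,F] q_used=1 → run G
t=26: queue=[D,C,H,F,G] q_used=0 → run D
t=27: queue=[D,C,H,F,G] q_used=1 → run D
t=28: queue=[C,H,F,G,D] q_used=0 → run C
t=29: queue=[C,H,F,G,D] q_used=1 → run C
t=30: queue=[H,F,G,D,C] q_used=0 → run H
t=31: queue=[F,G,D,C] q_used=0 → run F
t=32: queue=[F,G,D,C] q_used=1 → run F
t=33: queue=[G,D,C,F] q_used=0 → run G
t=34: queue=[G,D,C,F] q_used=1 → run G
t=35: queue=[D,C,F,G] q_used=0 → run D
t=36: queue=[D,C,F,G] q_used=1 → run D
t=37: queue=[C,F,G,D] q_used=0 → run C
t=38: queue=[F,G,D] q_used=0 → run F
t=39: queue=[G,D] q_used=0 → run G
t=40: queue=[D] q_used=0 → run D
t=41: queue=[D] q_used=1 → run D
t=42: (idle)
t=43: (idle)
t=44: (idle)

context switches = 24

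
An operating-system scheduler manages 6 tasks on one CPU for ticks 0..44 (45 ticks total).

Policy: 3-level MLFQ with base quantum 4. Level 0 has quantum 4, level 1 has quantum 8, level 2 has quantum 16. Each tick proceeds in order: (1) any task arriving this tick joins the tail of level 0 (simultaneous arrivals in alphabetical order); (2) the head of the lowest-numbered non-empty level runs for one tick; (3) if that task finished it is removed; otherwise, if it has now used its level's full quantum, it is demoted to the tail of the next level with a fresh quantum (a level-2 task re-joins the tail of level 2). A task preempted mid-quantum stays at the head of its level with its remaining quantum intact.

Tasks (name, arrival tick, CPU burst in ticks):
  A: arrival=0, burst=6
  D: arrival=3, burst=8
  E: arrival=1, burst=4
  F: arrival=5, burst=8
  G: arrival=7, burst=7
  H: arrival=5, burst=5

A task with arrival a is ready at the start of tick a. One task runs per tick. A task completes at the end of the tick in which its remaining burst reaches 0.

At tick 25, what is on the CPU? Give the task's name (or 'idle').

t=0: L0/L1/L2 = A/-/- → run A
t=1: L0/L1/L2 = AE/-/- → run A
t=2: L0/L1/L2 = AE/-/- → run A
t=3: L0/L1/L2 = AED/-/- → run A
t=4: L0/L1/L2 = ED/A/- → run E
t=5: L0/L1/L2 = EDFH/A/- → run E
t=6: L0/L1/L2 = EDFH/A/- → run E
t=7: L0/L1/L2 = EDFHG/A/- → run E
t=8: L0/L1/L2 = DFHG/A/- → run D
t=9: L0/L1/L2 = DFHG/A/- → run D
t=10: L0/L1/L2 = DFHG/A/- → run D
t=11: L0/L1/L2 = DFHG/A/- → run D
t=12: L0/L1/L2 = FHG/AD/- → run F
t=13: L0/L1/L2 = FHG/AD/- → run F
t=14: L0/L1/L2 = FHG/AD/- → run F
t=15: L0/L1/L2 = FHG/AD/- → run F
t=16: L0/L1/L2 = HG/ADF/- → run H
t=17: L0/L1/L2 = HG/ADF/- → run H
t=18: L0/L1/L2 = HG/ADF/- → run H
t=19: L0/L1/L2 = HG/ADF/- → run H
t=20: L0/L1/L2 = G/ADFH/- → run G
t=21: L0/L1/L2 = G/ADFH/- → run G
t=22: L0/L1/L2 = G/ADFH/- → run G
t=23: L0/L1/L2 = G/ADFH/- → run G
t=24: L0/L1/L2 = -/ADFHG/- → run A
t=25: L0/L1/L2 = -/ADFHG/- → run A
t=26: L0/L1/L2 = -/DFHG/- → run D
t=27: L0/L1/L2 = -/DFHG/- → run D
t=28: L0/L1/L2 = -/DFHG/- → run D
t=29: L0/L1/L2 = -/DFHG/- → run D
t=30: L0/L1/L2 = -/FHG/- → run F
t=31: L0/L1/L2 = -/FHG/- → run F
t=32: L0/L1/L2 = -/FHG/- → run F
t=33: L0/L1/L2 = -/FHG/- → run F
t=34: L0/L1/L2 = -/HG/- → run H
t=35: L0/L1/L2 = -/G/- → run G
t=36: L0/L1/L2 = -/G/- → run G
t=37: L0/L1/L2 = -/G/- → run G
t=38: (idle)
t=39: (idle)
t=40: (idle)
t=41: (idle)
t=42: (idle)
t=43: (idle)
t=44: (idle)

running at tick 25 = A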